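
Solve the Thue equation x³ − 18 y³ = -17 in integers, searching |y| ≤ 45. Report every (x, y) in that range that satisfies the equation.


The equation is x³ - 18y³ = -17. For fixed y, x³ = 18·y³ − 17, so a solution requires the RHS to be a perfect cube.
Strategy: iterate y from -45 to 45, compute RHS = 18·y³ − 17, and check whether it is a (positive or negative) perfect cube.
Check small values of y:
  y = 0: RHS = -17 is not a perfect cube.
  y = 1: RHS = 1 = (1)³ ⇒ x = 1 works.
  y = -1: RHS = -35 is not a perfect cube.
  y = 2: RHS = 127 is not a perfect cube.
  y = -2: RHS = -161 is not a perfect cube.
  y = 3: RHS = 469 is not a perfect cube.
  y = -3: RHS = -503 is not a perfect cube.
Continuing the search up to |y| = 45 finds no further solutions beyond those listed.
Collected solutions: (1, 1).

Solutions (with |y| ≤ 45): (1, 1).


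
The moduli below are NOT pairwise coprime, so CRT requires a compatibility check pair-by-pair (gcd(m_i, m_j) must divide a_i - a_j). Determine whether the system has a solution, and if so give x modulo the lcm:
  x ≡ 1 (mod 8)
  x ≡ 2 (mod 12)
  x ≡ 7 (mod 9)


Moduli 8, 12, 9 are not pairwise coprime, so CRT works modulo lcm(m_i) when all pairwise compatibility conditions hold.
Pairwise compatibility: gcd(m_i, m_j) must divide a_i - a_j for every pair.
Merge one congruence at a time:
  Start: x ≡ 1 (mod 8).
  Combine with x ≡ 2 (mod 12): gcd(8, 12) = 4, and 2 - 1 = 1 is NOT divisible by 4.
    ⇒ system is inconsistent (no integer solution).

No solution (the system is inconsistent).


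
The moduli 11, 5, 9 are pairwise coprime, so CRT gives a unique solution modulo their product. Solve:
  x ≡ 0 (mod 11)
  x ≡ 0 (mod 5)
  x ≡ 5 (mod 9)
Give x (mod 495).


Moduli 11, 5, 9 are pairwise coprime; by CRT there is a unique solution modulo M = 11 · 5 · 9 = 495.
Solve pairwise, accumulating the modulus:
  Start with x ≡ 0 (mod 11).
  Combine with x ≡ 0 (mod 5): since gcd(11, 5) = 1, we get a unique residue mod 55.
    Write x = 0 + 11·t and substitute into x ≡ 0 (mod 5): 11·t ≡ 0 − 0 = 0 (mod 5).
    Reduce coefficients mod 5: 1·t ≡ 0 (mod 5).
    So t ≡ 0 (mod 5).
    Then x = 0 + 11·0 = 0, valid modulo lcm(11, 5) = 55: x ≡ 0 (mod 55).
  Combine with x ≡ 5 (mod 9): since gcd(55, 9) = 1, we get a unique residue mod 495.
    Write x = 0 + 55·t and substitute into x ≡ 5 (mod 9): 55·t ≡ 5 − 0 = 5 (mod 9).
    Reduce coefficients mod 9: 1·t ≡ 5 (mod 9).
    So t ≡ 5 (mod 9).
    Then x = 0 + 55·5 = 275, valid modulo lcm(55, 9) = 495: x ≡ 275 (mod 495).
Verify: 275 mod 11 = 0 ✓, 275 mod 5 = 0 ✓, 275 mod 9 = 5 ✓.

x ≡ 275 (mod 495).


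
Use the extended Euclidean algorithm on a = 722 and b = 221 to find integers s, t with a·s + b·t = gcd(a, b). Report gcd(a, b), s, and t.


Euclidean algorithm on (722, 221) — divide until remainder is 0:
  722 = 3 · 221 + 59
  221 = 3 · 59 + 44
  59 = 1 · 44 + 15
  44 = 2 · 15 + 14
  15 = 1 · 14 + 1
  14 = 14 · 1 + 0
gcd(722, 221) = 1.
Track Bezout coefficients alongside the remainders: start with r₀ = 722 = a·1 + b·0 (s = 1, t = 0) and r₁ = 221 = a·0 + b·1 (s = 0, t = 1); each new remainder r_{k+1} = r_{k-1} − q_k·r_k inherits s_{k+1} = s_{k-1} − q_k·s_k, t_{k+1} = t_{k-1} − q_k·t_k, so r_k = a·s_k + b·t_k at every step:
  q = 3: r = 59, s = 1 − 3·0 = 1, t = 0 − 3·1 = -3  (check: 722·1 + 221·(-3) = 59)
  q = 3: r = 44, s = 0 − 3·1 = -3, t = 1 − 3·(-3) = 10  (check: 722·(-3) + 221·10 = 44)
  q = 1: r = 15, s = 1 − 1·(-3) = 4, t = -3 − 1·10 = -13  (check: 722·4 + 221·(-13) = 15)
  q = 2: r = 14, s = -3 − 2·4 = -11, t = 10 − 2·(-13) = 36  (check: 722·(-11) + 221·36 = 14)
  q = 1: r = 1, s = 4 − 1·(-11) = 15, t = -13 − 1·36 = -49  (check: 722·15 + 221·(-49) = 1)
The row with r = 1 (the gcd) gives the Bezout coefficients s = 15, t = -49.
Result: 722 · (15) + 221 · (-49) = 1.

gcd(722, 221) = 1; s = 15, t = -49 (check: 722·15 + 221·(-49) = 1).


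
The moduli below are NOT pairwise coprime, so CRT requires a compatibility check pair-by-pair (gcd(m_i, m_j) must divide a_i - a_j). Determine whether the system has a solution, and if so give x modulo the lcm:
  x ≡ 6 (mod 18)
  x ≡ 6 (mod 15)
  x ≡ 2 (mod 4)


Moduli 18, 15, 4 are not pairwise coprime, so CRT works modulo lcm(m_i) when all pairwise compatibility conditions hold.
Pairwise compatibility: gcd(m_i, m_j) must divide a_i - a_j for every pair.
Merge one congruence at a time:
  Start: x ≡ 6 (mod 18).
  Combine with x ≡ 6 (mod 15): gcd(18, 15) = 3; 6 - 6 = 0, which IS divisible by 3, so compatible.
    Write x = 6 + 18·t and substitute into x ≡ 6 (mod 15): 18·t ≡ 6 − 6 = 0 (mod 15).
    Divide the congruence (and modulus) by g = 3: 6·t ≡ 0 (mod 5).
    Reduce coefficients mod 5: 1·t ≡ 0 (mod 5).
    So t ≡ 0 (mod 5).
    Then x = 6 + 18·0 = 6, valid modulo lcm(18, 15) = 90: x ≡ 6 (mod 90).
  Combine with x ≡ 2 (mod 4): gcd(90, 4) = 2; 2 - 6 = -4, which IS divisible by 2, so compatible.
    Write x = 6 + 90·t and substitute into x ≡ 2 (mod 4): 90·t ≡ 2 − 6 = -4 (mod 4).
    Divide the congruence (and modulus) by g = 2: 45·t ≡ -2 (mod 2).
    Reduce coefficients mod 2: 1·t ≡ 0 (mod 2).
    So t ≡ 0 (mod 2).
    Then x = 6 + 90·0 = 6, valid modulo lcm(90, 4) = 180: x ≡ 6 (mod 180).
Verify: 6 mod 18 = 6, 6 mod 15 = 6, 6 mod 4 = 2.

x ≡ 6 (mod 180).


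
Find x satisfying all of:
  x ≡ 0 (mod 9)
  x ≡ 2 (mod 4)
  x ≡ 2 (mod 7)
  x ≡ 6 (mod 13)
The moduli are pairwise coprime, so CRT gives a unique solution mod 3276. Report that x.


Product of moduli M = 9 · 4 · 7 · 13 = 3276.
Merge one congruence at a time:
  Start: x ≡ 0 (mod 9).
  Combine with x ≡ 2 (mod 4); new modulus lcm = 36.
    Write x = 0 + 9·t and substitute into x ≡ 2 (mod 4): 9·t ≡ 2 − 0 = 2 (mod 4).
    Reduce coefficients mod 4: 1·t ≡ 2 (mod 4).
    So t ≡ 2 (mod 4).
    Then x = 0 + 9·2 = 18, valid modulo lcm(9, 4) = 36: x ≡ 18 (mod 36).
  Combine with x ≡ 2 (mod 7); new modulus lcm = 252.
    Write x = 18 + 36·t and substitute into x ≡ 2 (mod 7): 36·t ≡ 2 − 18 = -16 (mod 7).
    Reduce coefficients mod 7: 1·t ≡ 5 (mod 7).
    So t ≡ 5 (mod 7).
    Then x = 18 + 36·5 = 198, valid modulo lcm(36, 7) = 252: x ≡ 198 (mod 252).
  Combine with x ≡ 6 (mod 13); new modulus lcm = 3276.
    Write x = 198 + 252·t and substitute into x ≡ 6 (mod 13): 252·t ≡ 6 − 198 = -192 (mod 13).
    Reduce coefficients mod 13: 5·t ≡ 3 (mod 13).
    The inverse of 5 mod 13 is 8 (since 5·8 = 40 = 3·13 + 1), so t ≡ 8·3 = 24 ≡ 11 (mod 13).
    Then x = 198 + 252·11 = 2970, valid modulo lcm(252, 13) = 3276: x ≡ 2970 (mod 3276).
Verify against each original: 2970 mod 9 = 0, 2970 mod 4 = 2, 2970 mod 7 = 2, 2970 mod 13 = 6.

x ≡ 2970 (mod 3276).


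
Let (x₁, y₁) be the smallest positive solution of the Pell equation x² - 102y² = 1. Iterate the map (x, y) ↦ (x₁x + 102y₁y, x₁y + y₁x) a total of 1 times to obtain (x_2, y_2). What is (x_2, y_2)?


Step 1: Find the fundamental solution (x₁, y₁) of x² - 102y² = 1.
  Expand √102 as a continued fraction. a₀ = ⌊√102⌋ = 10; iterate m_{k+1} = d_k·a_k − m_k, d_{k+1} = (102 − m_{k+1}²)/d_k, a_{k+1} = ⌊(a₀ + m_{k+1})/d_{k+1}⌋ (starting m₀ = 0, d₀ = 1), with convergents p_k = a_k·p_{k-1} + p_{k-2}, q_k = a_k·q_{k-1} + q_{k-2} (p₋₁ = 1, q₋₁ = 0):
  k = 0: a₀ = 10; p₀/q₀ = 10/1; p₀² − 102·q₀² = 100 − 102 = -2.
  k = 1: m = 10, d = 2, a = ⌊(10 + 10)/2⌋ = 10; p/q = (10·10 + 1)/(10·1 + 0) = 101/10; p² − 102·q² = 10201 − 10200 = 1.
  The first convergent with p² − 102·q² = 1 gives the fundamental solution (x₁, y₁) = (101, 10).
Step 2: Apply the recurrence (x_{n+1}, y_{n+1}) = (x₁x_n + 102y₁y_n, x₁y_n + y₁x_n) repeatedly.
  From (x_1, y_1) = (101, 10): x_2 = 101·101 + 102·10·10 = 20401; y_2 = 101·10 + 10·101 = 2020.
Step 3: Verify x_2² - 102·y_2² = 416200801 - 416200800 = 1 (should be 1). ✓

(x_1, y_1) = (101, 10); (x_2, y_2) = (20401, 2020).


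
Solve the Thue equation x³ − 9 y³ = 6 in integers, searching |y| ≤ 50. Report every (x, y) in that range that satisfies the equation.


The equation is x³ - 9y³ = 6. For fixed y, x³ = 9·y³ + 6, so a solution requires the RHS to be a perfect cube.
Strategy: iterate y from -50 to 50, compute RHS = 9·y³ + 6, and check whether it is a (positive or negative) perfect cube.
Check small values of y:
  y = 0: RHS = 6 is not a perfect cube.
  y = 1: RHS = 15 is not a perfect cube.
  y = -1: RHS = -3 is not a perfect cube.
  y = 2: RHS = 78 is not a perfect cube.
  y = -2: RHS = -66 is not a perfect cube.
  y = 3: RHS = 249 is not a perfect cube.
  y = -3: RHS = -237 is not a perfect cube.
Continuing the search up to |y| = 50 finds no solutions either.
No (x, y) in the scanned range satisfies the equation.

No integer solutions with |y| ≤ 50.


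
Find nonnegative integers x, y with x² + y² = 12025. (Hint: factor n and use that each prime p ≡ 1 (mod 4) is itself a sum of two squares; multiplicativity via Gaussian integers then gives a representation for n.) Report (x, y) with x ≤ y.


Step 1: Factor n = 12025 = 5^2 · 13 · 37.
Step 2: Check the mod-4 condition on each prime factor: 5 ≡ 1 (mod 4), exponent 2; 13 ≡ 1 (mod 4), exponent 1; 37 ≡ 1 (mod 4), exponent 1.
All primes ≡ 3 (mod 4) appear to even exponent (or don't appear), so by the two-squares theorem n IS expressible as a sum of two squares.
Step 3: Build a representation. Group n = k² · m with k = 5 and m = 13 · 37 = 481 (a product of primes ≡ 1 (mod 4)); a representation of m scales to one of n via (k·x)² + (k·y)² = k²(x² + y²). Each prime p ≡ 1 (mod 4) is itself a sum of two squares; find a² by testing p − a² for a perfect square:
  13: 13 − 1² = 12, 13 − 2² = 9 = 3² ⇒ 13 = 2² + 3².
  37: 37 − 1² = 36 = 6² ⇒ 37 = 1² + 6².
  Combine using the Brahmagupta–Fibonacci identity (a² + b²)(c² + d²) = (ac − bd)² + (ad + bc)² = (ac + bd)² + (ad − bc)²:
  13 · 37 = 481: from (2² + 3²)(1² + 6²), take (2·1 − 3·6, 2·6 + 3·1) = (2 − 18, 12 + 3) = (-16, 15); dropping signs (only squares matter) gives (16, 15); check 16² + 15² = 256 + 225 = 481 ✓.
  Scale by k = 5: (5·16, 5·15) = (80, 75).
Step 4: Order so x ≤ y and verify: 75² + 80² = 5625 + 6400 = 12025 = n. ✓

n = 12025 = 75² + 80² (one valid representation with x ≤ y).


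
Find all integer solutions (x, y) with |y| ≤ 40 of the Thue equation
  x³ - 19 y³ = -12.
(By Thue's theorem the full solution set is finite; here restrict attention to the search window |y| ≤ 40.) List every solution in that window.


The equation is x³ - 19y³ = -12. For fixed y, x³ = 19·y³ − 12, so a solution requires the RHS to be a perfect cube.
Strategy: iterate y from -40 to 40, compute RHS = 19·y³ − 12, and check whether it is a (positive or negative) perfect cube.
Check small values of y:
  y = 0: RHS = -12 is not a perfect cube.
  y = 1: RHS = 7 is not a perfect cube.
  y = -1: RHS = -31 is not a perfect cube.
  y = 2: RHS = 140 is not a perfect cube.
  y = -2: RHS = -164 is not a perfect cube.
  y = 3: RHS = 501 is not a perfect cube.
  y = -3: RHS = -525 is not a perfect cube.
Continuing the search up to |y| = 40 finds no solutions either.
No (x, y) in the scanned range satisfies the equation.

No integer solutions with |y| ≤ 40.


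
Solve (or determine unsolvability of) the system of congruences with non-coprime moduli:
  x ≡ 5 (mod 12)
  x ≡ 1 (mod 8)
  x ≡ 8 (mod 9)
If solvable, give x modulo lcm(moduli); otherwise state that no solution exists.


Moduli 12, 8, 9 are not pairwise coprime, so CRT works modulo lcm(m_i) when all pairwise compatibility conditions hold.
Pairwise compatibility: gcd(m_i, m_j) must divide a_i - a_j for every pair.
Merge one congruence at a time:
  Start: x ≡ 5 (mod 12).
  Combine with x ≡ 1 (mod 8): gcd(12, 8) = 4; 1 - 5 = -4, which IS divisible by 4, so compatible.
    Write x = 5 + 12·t and substitute into x ≡ 1 (mod 8): 12·t ≡ 1 − 5 = -4 (mod 8).
    Divide the congruence (and modulus) by g = 4: 3·t ≡ -1 (mod 2).
    Reduce coefficients mod 2: 1·t ≡ 1 (mod 2).
    So t ≡ 1 (mod 2).
    Then x = 5 + 12·1 = 17, valid modulo lcm(12, 8) = 24: x ≡ 17 (mod 24).
  Combine with x ≡ 8 (mod 9): gcd(24, 9) = 3; 8 - 17 = -9, which IS divisible by 3, so compatible.
    Write x = 17 + 24·t and substitute into x ≡ 8 (mod 9): 24·t ≡ 8 − 17 = -9 (mod 9).
    Divide the congruence (and modulus) by g = 3: 8·t ≡ -3 (mod 3).
    Reduce coefficients mod 3: 2·t ≡ 0 (mod 3).
    The inverse of 2 mod 3 is 2 (since 2·2 = 4 = 1·3 + 1), so t ≡ 2·0 = 0 ≡ 0 (mod 3).
    Then x = 17 + 24·0 = 17, valid modulo lcm(24, 9) = 72: x ≡ 17 (mod 72).
Verify: 17 mod 12 = 5, 17 mod 8 = 1, 17 mod 9 = 8.

x ≡ 17 (mod 72).


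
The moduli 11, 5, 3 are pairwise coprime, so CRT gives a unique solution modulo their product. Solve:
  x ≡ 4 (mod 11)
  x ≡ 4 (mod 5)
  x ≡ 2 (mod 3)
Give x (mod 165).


Moduli 11, 5, 3 are pairwise coprime; by CRT there is a unique solution modulo M = 11 · 5 · 3 = 165.
Solve pairwise, accumulating the modulus:
  Start with x ≡ 4 (mod 11).
  Combine with x ≡ 4 (mod 5): since gcd(11, 5) = 1, we get a unique residue mod 55.
    Write x = 4 + 11·t and substitute into x ≡ 4 (mod 5): 11·t ≡ 4 − 4 = 0 (mod 5).
    Reduce coefficients mod 5: 1·t ≡ 0 (mod 5).
    So t ≡ 0 (mod 5).
    Then x = 4 + 11·0 = 4, valid modulo lcm(11, 5) = 55: x ≡ 4 (mod 55).
  Combine with x ≡ 2 (mod 3): since gcd(55, 3) = 1, we get a unique residue mod 165.
    Write x = 4 + 55·t and substitute into x ≡ 2 (mod 3): 55·t ≡ 2 − 4 = -2 (mod 3).
    Reduce coefficients mod 3: 1·t ≡ 1 (mod 3).
    So t ≡ 1 (mod 3).
    Then x = 4 + 55·1 = 59, valid modulo lcm(55, 3) = 165: x ≡ 59 (mod 165).
Verify: 59 mod 11 = 4 ✓, 59 mod 5 = 4 ✓, 59 mod 3 = 2 ✓.

x ≡ 59 (mod 165).


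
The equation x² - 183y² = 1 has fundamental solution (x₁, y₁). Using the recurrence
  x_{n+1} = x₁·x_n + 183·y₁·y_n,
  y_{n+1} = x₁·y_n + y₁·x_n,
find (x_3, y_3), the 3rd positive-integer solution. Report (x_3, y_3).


Step 1: Find the fundamental solution (x₁, y₁) of x² - 183y² = 1.
  Expand √183 as a continued fraction. a₀ = ⌊√183⌋ = 13; iterate m_{k+1} = d_k·a_k − m_k, d_{k+1} = (183 − m_{k+1}²)/d_k, a_{k+1} = ⌊(a₀ + m_{k+1})/d_{k+1}⌋ (starting m₀ = 0, d₀ = 1), with convergents p_k = a_k·p_{k-1} + p_{k-2}, q_k = a_k·q_{k-1} + q_{k-2} (p₋₁ = 1, q₋₁ = 0):
  k = 0: a₀ = 13; p₀/q₀ = 13/1; p₀² − 183·q₀² = 169 − 183 = -14.
  k = 1: m = 13, d = 14, a = ⌊(13 + 13)/14⌋ = 1; p/q = (1·13 + 1)/(1·1 + 0) = 14/1; p² − 183·q² = 196 − 183 = 13.
  k = 2: m = 1, d = 13, a = ⌊(13 + 1)/13⌋ = 1; p/q = (1·14 + 13)/(1·1 + 1) = 27/2; p² − 183·q² = 729 − 732 = -3.
  k = 3: m = 12, d = 3, a = ⌊(13 + 12)/3⌋ = 8; p/q = (8·27 + 14)/(8·2 + 1) = 230/17; p² − 183·q² = 52900 − 52887 = 13.
  k = 4: m = 12, d = 13, a = ⌊(13 + 12)/13⌋ = 1; p/q = (1·230 + 27)/(1·17 + 2) = 257/19; p² − 183·q² = 66049 − 66063 = -14.
  k = 5: m = 1, d = 14, a = ⌊(13 + 1)/14⌋ = 1; p/q = (1·257 + 230)/(1·19 + 17) = 487/36; p² − 183·q² = 237169 − 237168 = 1.
  The first convergent with p² − 183·q² = 1 gives the fundamental solution (x₁, y₁) = (487, 36).
Step 2: Apply the recurrence (x_{n+1}, y_{n+1}) = (x₁x_n + 183y₁y_n, x₁y_n + y₁x_n) repeatedly.
  From (x_1, y_1) = (487, 36): x_2 = 487·487 + 183·36·36 = 474337; y_2 = 487·36 + 36·487 = 35064.
  From (x_2, y_2) = (474337, 35064): x_3 = 487·474337 + 183·36·35064 = 462003751; y_3 = 487·35064 + 36·474337 = 34152300.
Step 3: Verify x_3² - 183·y_3² = 213447465938070001 - 213447465938070000 = 1 (should be 1). ✓

(x_1, y_1) = (487, 36); (x_3, y_3) = (462003751, 34152300).


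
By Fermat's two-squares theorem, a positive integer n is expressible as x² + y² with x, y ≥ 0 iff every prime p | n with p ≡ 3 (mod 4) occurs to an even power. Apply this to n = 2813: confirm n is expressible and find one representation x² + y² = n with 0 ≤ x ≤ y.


Step 1: Factor n = 2813 = 29 · 97.
Step 2: Check the mod-4 condition on each prime factor: 29 ≡ 1 (mod 4), exponent 1; 97 ≡ 1 (mod 4), exponent 1.
All primes ≡ 3 (mod 4) appear to even exponent (or don't appear), so by the two-squares theorem n IS expressible as a sum of two squares.
Step 3: Build a representation. Here n = 29 · 97 is a product of primes ≡ 1 (mod 4). Each prime p ≡ 1 (mod 4) is itself a sum of two squares; find a² by testing p − a² for a perfect square:
  29: 29 − 1² = 28, 29 − 2² = 25 = 5² ⇒ 29 = 2² + 5².
  97: 97 − 1² = 96, 97 − 2² = 93, 97 − 3² = 88, 97 − 4² = 81 = 9² ⇒ 97 = 4² + 9².
  Combine using the Brahmagupta–Fibonacci identity (a² + b²)(c² + d²) = (ac − bd)² + (ad + bc)² = (ac + bd)² + (ad − bc)²:
  29 · 97 = 2813: from (2² + 5²)(4² + 9²), take (2·4 − 5·9, 2·9 + 5·4) = (8 − 45, 18 + 20) = (-37, 38); dropping signs (only squares matter) gives (37, 38); check 37² + 38² = 1369 + 1444 = 2813 ✓.
Step 4: Order so x ≤ y and verify: 37² + 38² = 1369 + 1444 = 2813 = n. ✓

n = 2813 = 37² + 38² (one valid representation with x ≤ y).


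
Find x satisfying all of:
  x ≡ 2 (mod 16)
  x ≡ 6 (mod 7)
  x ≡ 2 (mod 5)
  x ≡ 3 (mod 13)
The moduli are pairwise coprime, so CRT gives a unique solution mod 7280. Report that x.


Product of moduli M = 16 · 7 · 5 · 13 = 7280.
Merge one congruence at a time:
  Start: x ≡ 2 (mod 16).
  Combine with x ≡ 6 (mod 7); new modulus lcm = 112.
    Write x = 2 + 16·t and substitute into x ≡ 6 (mod 7): 16·t ≡ 6 − 2 = 4 (mod 7).
    Reduce coefficients mod 7: 2·t ≡ 4 (mod 7).
    The inverse of 2 mod 7 is 4 (since 2·4 = 8 = 1·7 + 1), so t ≡ 4·4 = 16 ≡ 2 (mod 7).
    Then x = 2 + 16·2 = 34, valid modulo lcm(16, 7) = 112: x ≡ 34 (mod 112).
  Combine with x ≡ 2 (mod 5); new modulus lcm = 560.
    Write x = 34 + 112·t and substitute into x ≡ 2 (mod 5): 112·t ≡ 2 − 34 = -32 (mod 5).
    Reduce coefficients mod 5: 2·t ≡ 3 (mod 5).
    The inverse of 2 mod 5 is 3 (since 2·3 = 6 = 1·5 + 1), so t ≡ 3·3 = 9 ≡ 4 (mod 5).
    Then x = 34 + 112·4 = 482, valid modulo lcm(112, 5) = 560: x ≡ 482 (mod 560).
  Combine with x ≡ 3 (mod 13); new modulus lcm = 7280.
    Write x = 482 + 560·t and substitute into x ≡ 3 (mod 13): 560·t ≡ 3 − 482 = -479 (mod 13).
    Reduce coefficients mod 13: 1·t ≡ 2 (mod 13).
    So t ≡ 2 (mod 13).
    Then x = 482 + 560·2 = 1602, valid modulo lcm(560, 13) = 7280: x ≡ 1602 (mod 7280).
Verify against each original: 1602 mod 16 = 2, 1602 mod 7 = 6, 1602 mod 5 = 2, 1602 mod 13 = 3.

x ≡ 1602 (mod 7280).


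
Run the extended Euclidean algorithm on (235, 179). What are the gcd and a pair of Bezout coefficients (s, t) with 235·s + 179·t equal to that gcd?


Euclidean algorithm on (235, 179) — divide until remainder is 0:
  235 = 1 · 179 + 56
  179 = 3 · 56 + 11
  56 = 5 · 11 + 1
  11 = 11 · 1 + 0
gcd(235, 179) = 1.
Track Bezout coefficients alongside the remainders: start with r₀ = 235 = a·1 + b·0 (s = 1, t = 0) and r₁ = 179 = a·0 + b·1 (s = 0, t = 1); each new remainder r_{k+1} = r_{k-1} − q_k·r_k inherits s_{k+1} = s_{k-1} − q_k·s_k, t_{k+1} = t_{k-1} − q_k·t_k, so r_k = a·s_k + b·t_k at every step:
  q = 1: r = 56, s = 1 − 1·0 = 1, t = 0 − 1·1 = -1  (check: 235·1 + 179·(-1) = 56)
  q = 3: r = 11, s = 0 − 3·1 = -3, t = 1 − 3·(-1) = 4  (check: 235·(-3) + 179·4 = 11)
  q = 5: r = 1, s = 1 − 5·(-3) = 16, t = -1 − 5·4 = -21  (check: 235·16 + 179·(-21) = 1)
The row with r = 1 (the gcd) gives the Bezout coefficients s = 16, t = -21.
Result: 235 · (16) + 179 · (-21) = 1.

gcd(235, 179) = 1; s = 16, t = -21 (check: 235·16 + 179·(-21) = 1).


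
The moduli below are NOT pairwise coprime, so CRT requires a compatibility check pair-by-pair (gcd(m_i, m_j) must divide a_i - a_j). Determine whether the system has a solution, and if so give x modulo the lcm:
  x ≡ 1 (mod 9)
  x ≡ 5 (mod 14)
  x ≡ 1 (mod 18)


Moduli 9, 14, 18 are not pairwise coprime, so CRT works modulo lcm(m_i) when all pairwise compatibility conditions hold.
Pairwise compatibility: gcd(m_i, m_j) must divide a_i - a_j for every pair.
Merge one congruence at a time:
  Start: x ≡ 1 (mod 9).
  Combine with x ≡ 5 (mod 14): gcd(9, 14) = 1; 5 - 1 = 4, which IS divisible by 1, so compatible.
    Write x = 1 + 9·t and substitute into x ≡ 5 (mod 14): 9·t ≡ 5 − 1 = 4 (mod 14).
    The inverse of 9 mod 14 is 11 (since 9·11 = 99 = 7·14 + 1), so t ≡ 11·4 = 44 ≡ 2 (mod 14).
    Then x = 1 + 9·2 = 19, valid modulo lcm(9, 14) = 126: x ≡ 19 (mod 126).
  Combine with x ≡ 1 (mod 18): gcd(126, 18) = 18; 1 - 19 = -18, which IS divisible by 18, so compatible.
    Write x = 19 + 126·t and substitute into x ≡ 1 (mod 18): 126·t ≡ 1 − 19 = -18 (mod 18).
    Divide the congruence (and modulus) by g = 18: 7·t ≡ -1 (mod 1).
    Modulo 1 every t works; take t = 0.
    Then x = 19 + 126·0 = 19, valid modulo lcm(126, 18) = 126: x ≡ 19 (mod 126).
Verify: 19 mod 9 = 1, 19 mod 14 = 5, 19 mod 18 = 1.

x ≡ 19 (mod 126).


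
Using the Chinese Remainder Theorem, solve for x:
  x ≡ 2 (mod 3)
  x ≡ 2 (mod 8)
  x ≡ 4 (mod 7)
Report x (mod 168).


Moduli 3, 8, 7 are pairwise coprime; by CRT there is a unique solution modulo M = 3 · 8 · 7 = 168.
Solve pairwise, accumulating the modulus:
  Start with x ≡ 2 (mod 3).
  Combine with x ≡ 2 (mod 8): since gcd(3, 8) = 1, we get a unique residue mod 24.
    Write x = 2 + 3·t and substitute into x ≡ 2 (mod 8): 3·t ≡ 2 − 2 = 0 (mod 8).
    The inverse of 3 mod 8 is 3 (since 3·3 = 9 = 1·8 + 1), so t ≡ 3·0 = 0 ≡ 0 (mod 8).
    Then x = 2 + 3·0 = 2, valid modulo lcm(3, 8) = 24: x ≡ 2 (mod 24).
  Combine with x ≡ 4 (mod 7): since gcd(24, 7) = 1, we get a unique residue mod 168.
    Write x = 2 + 24·t and substitute into x ≡ 4 (mod 7): 24·t ≡ 4 − 2 = 2 (mod 7).
    Reduce coefficients mod 7: 3·t ≡ 2 (mod 7).
    The inverse of 3 mod 7 is 5 (since 3·5 = 15 = 2·7 + 1), so t ≡ 5·2 = 10 ≡ 3 (mod 7).
    Then x = 2 + 24·3 = 74, valid modulo lcm(24, 7) = 168: x ≡ 74 (mod 168).
Verify: 74 mod 3 = 2 ✓, 74 mod 8 = 2 ✓, 74 mod 7 = 4 ✓.

x ≡ 74 (mod 168).


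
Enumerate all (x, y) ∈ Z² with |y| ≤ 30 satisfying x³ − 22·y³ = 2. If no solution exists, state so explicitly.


The equation is x³ - 22y³ = 2. For fixed y, x³ = 22·y³ + 2, so a solution requires the RHS to be a perfect cube.
Strategy: iterate y from -30 to 30, compute RHS = 22·y³ + 2, and check whether it is a (positive or negative) perfect cube.
Check small values of y:
  y = 0: RHS = 2 is not a perfect cube.
  y = 1: RHS = 24 is not a perfect cube.
  y = -1: RHS = -20 is not a perfect cube.
  y = 2: RHS = 178 is not a perfect cube.
  y = -2: RHS = -174 is not a perfect cube.
  y = 3: RHS = 596 is not a perfect cube.
  y = -3: RHS = -592 is not a perfect cube.
Continuing the search up to |y| = 30 finds no solutions either.
No (x, y) in the scanned range satisfies the equation.

No integer solutions with |y| ≤ 30.


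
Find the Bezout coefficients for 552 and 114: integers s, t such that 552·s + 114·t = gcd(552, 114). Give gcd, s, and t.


Euclidean algorithm on (552, 114) — divide until remainder is 0:
  552 = 4 · 114 + 96
  114 = 1 · 96 + 18
  96 = 5 · 18 + 6
  18 = 3 · 6 + 0
gcd(552, 114) = 6.
Track Bezout coefficients alongside the remainders: start with r₀ = 552 = a·1 + b·0 (s = 1, t = 0) and r₁ = 114 = a·0 + b·1 (s = 0, t = 1); each new remainder r_{k+1} = r_{k-1} − q_k·r_k inherits s_{k+1} = s_{k-1} − q_k·s_k, t_{k+1} = t_{k-1} − q_k·t_k, so r_k = a·s_k + b·t_k at every step:
  q = 4: r = 96, s = 1 − 4·0 = 1, t = 0 − 4·1 = -4  (check: 552·1 + 114·(-4) = 96)
  q = 1: r = 18, s = 0 − 1·1 = -1, t = 1 − 1·(-4) = 5  (check: 552·(-1) + 114·5 = 18)
  q = 5: r = 6, s = 1 − 5·(-1) = 6, t = -4 − 5·5 = -29  (check: 552·6 + 114·(-29) = 6)
The row with r = 6 (the gcd) gives the Bezout coefficients s = 6, t = -29.
Result: 552 · (6) + 114 · (-29) = 6.

gcd(552, 114) = 6; s = 6, t = -29 (check: 552·6 + 114·(-29) = 6).


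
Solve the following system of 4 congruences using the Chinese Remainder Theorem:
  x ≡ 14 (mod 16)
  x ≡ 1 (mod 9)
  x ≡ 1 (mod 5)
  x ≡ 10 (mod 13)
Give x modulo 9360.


Product of moduli M = 16 · 9 · 5 · 13 = 9360.
Merge one congruence at a time:
  Start: x ≡ 14 (mod 16).
  Combine with x ≡ 1 (mod 9); new modulus lcm = 144.
    Write x = 14 + 16·t and substitute into x ≡ 1 (mod 9): 16·t ≡ 1 − 14 = -13 (mod 9).
    Reduce coefficients mod 9: 7·t ≡ 5 (mod 9).
    The inverse of 7 mod 9 is 4 (since 7·4 = 28 = 3·9 + 1), so t ≡ 4·5 = 20 ≡ 2 (mod 9).
    Then x = 14 + 16·2 = 46, valid modulo lcm(16, 9) = 144: x ≡ 46 (mod 144).
  Combine with x ≡ 1 (mod 5); new modulus lcm = 720.
    Write x = 46 + 144·t and substitute into x ≡ 1 (mod 5): 144·t ≡ 1 − 46 = -45 (mod 5).
    Reduce coefficients mod 5: 4·t ≡ 0 (mod 5).
    The inverse of 4 mod 5 is 4 (since 4·4 = 16 = 3·5 + 1), so t ≡ 4·0 = 0 ≡ 0 (mod 5).
    Then x = 46 + 144·0 = 46, valid modulo lcm(144, 5) = 720: x ≡ 46 (mod 720).
  Combine with x ≡ 10 (mod 13); new modulus lcm = 9360.
    Write x = 46 + 720·t and substitute into x ≡ 10 (mod 13): 720·t ≡ 10 − 46 = -36 (mod 13).
    Reduce coefficients mod 13: 5·t ≡ 3 (mod 13).
    The inverse of 5 mod 13 is 8 (since 5·8 = 40 = 3·13 + 1), so t ≡ 8·3 = 24 ≡ 11 (mod 13).
    Then x = 46 + 720·11 = 7966, valid modulo lcm(720, 13) = 9360: x ≡ 7966 (mod 9360).
Verify against each original: 7966 mod 16 = 14, 7966 mod 9 = 1, 7966 mod 5 = 1, 7966 mod 13 = 10.

x ≡ 7966 (mod 9360).


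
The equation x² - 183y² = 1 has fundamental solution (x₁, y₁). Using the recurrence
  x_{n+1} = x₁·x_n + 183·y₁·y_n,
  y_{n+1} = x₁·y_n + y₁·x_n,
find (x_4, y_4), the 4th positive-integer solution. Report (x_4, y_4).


Step 1: Find the fundamental solution (x₁, y₁) of x² - 183y² = 1.
  Expand √183 as a continued fraction. a₀ = ⌊√183⌋ = 13; iterate m_{k+1} = d_k·a_k − m_k, d_{k+1} = (183 − m_{k+1}²)/d_k, a_{k+1} = ⌊(a₀ + m_{k+1})/d_{k+1}⌋ (starting m₀ = 0, d₀ = 1), with convergents p_k = a_k·p_{k-1} + p_{k-2}, q_k = a_k·q_{k-1} + q_{k-2} (p₋₁ = 1, q₋₁ = 0):
  k = 0: a₀ = 13; p₀/q₀ = 13/1; p₀² − 183·q₀² = 169 − 183 = -14.
  k = 1: m = 13, d = 14, a = ⌊(13 + 13)/14⌋ = 1; p/q = (1·13 + 1)/(1·1 + 0) = 14/1; p² − 183·q² = 196 − 183 = 13.
  k = 2: m = 1, d = 13, a = ⌊(13 + 1)/13⌋ = 1; p/q = (1·14 + 13)/(1·1 + 1) = 27/2; p² − 183·q² = 729 − 732 = -3.
  k = 3: m = 12, d = 3, a = ⌊(13 + 12)/3⌋ = 8; p/q = (8·27 + 14)/(8·2 + 1) = 230/17; p² − 183·q² = 52900 − 52887 = 13.
  k = 4: m = 12, d = 13, a = ⌊(13 + 12)/13⌋ = 1; p/q = (1·230 + 27)/(1·17 + 2) = 257/19; p² − 183·q² = 66049 − 66063 = -14.
  k = 5: m = 1, d = 14, a = ⌊(13 + 1)/14⌋ = 1; p/q = (1·257 + 230)/(1·19 + 17) = 487/36; p² − 183·q² = 237169 − 237168 = 1.
  The first convergent with p² − 183·q² = 1 gives the fundamental solution (x₁, y₁) = (487, 36).
Step 2: Apply the recurrence (x_{n+1}, y_{n+1}) = (x₁x_n + 183y₁y_n, x₁y_n + y₁x_n) repeatedly.
  From (x_1, y_1) = (487, 36): x_2 = 487·487 + 183·36·36 = 474337; y_2 = 487·36 + 36·487 = 35064.
  From (x_2, y_2) = (474337, 35064): x_3 = 487·474337 + 183·36·35064 = 462003751; y_3 = 487·35064 + 36·474337 = 34152300.
  From (x_3, y_3) = (462003751, 34152300): x_4 = 487·462003751 + 183·36·34152300 = 449991179137; y_4 = 487·34152300 + 36·462003751 = 33264305136.
Step 3: Verify x_4² - 183·y_4² = 202492061301107624064769 - 202492061301107624064768 = 1 (should be 1). ✓

(x_1, y_1) = (487, 36); (x_4, y_4) = (449991179137, 33264305136).


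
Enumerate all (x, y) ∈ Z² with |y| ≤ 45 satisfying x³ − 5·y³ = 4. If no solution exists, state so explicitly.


The equation is x³ - 5y³ = 4. For fixed y, x³ = 5·y³ + 4, so a solution requires the RHS to be a perfect cube.
Strategy: iterate y from -45 to 45, compute RHS = 5·y³ + 4, and check whether it is a (positive or negative) perfect cube.
Check small values of y:
  y = 0: RHS = 4 is not a perfect cube.
  y = 1: RHS = 9 is not a perfect cube.
  y = -1: RHS = -1 = (-1)³ ⇒ x = -1 works.
  y = 2: RHS = 44 is not a perfect cube.
  y = -2: RHS = -36 is not a perfect cube.
  y = 3: RHS = 139 is not a perfect cube.
  y = -3: RHS = -131 is not a perfect cube.
Continuing the search up to |y| = 45 finds no further solutions beyond those listed.
Collected solutions: (-1, -1).

Solutions (with |y| ≤ 45): (-1, -1).


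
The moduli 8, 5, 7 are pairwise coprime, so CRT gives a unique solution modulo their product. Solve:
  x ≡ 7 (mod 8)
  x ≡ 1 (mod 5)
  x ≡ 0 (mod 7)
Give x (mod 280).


Moduli 8, 5, 7 are pairwise coprime; by CRT there is a unique solution modulo M = 8 · 5 · 7 = 280.
Solve pairwise, accumulating the modulus:
  Start with x ≡ 7 (mod 8).
  Combine with x ≡ 1 (mod 5): since gcd(8, 5) = 1, we get a unique residue mod 40.
    Write x = 7 + 8·t and substitute into x ≡ 1 (mod 5): 8·t ≡ 1 − 7 = -6 (mod 5).
    Reduce coefficients mod 5: 3·t ≡ 4 (mod 5).
    The inverse of 3 mod 5 is 2 (since 3·2 = 6 = 1·5 + 1), so t ≡ 2·4 = 8 ≡ 3 (mod 5).
    Then x = 7 + 8·3 = 31, valid modulo lcm(8, 5) = 40: x ≡ 31 (mod 40).
  Combine with x ≡ 0 (mod 7): since gcd(40, 7) = 1, we get a unique residue mod 280.
    Write x = 31 + 40·t and substitute into x ≡ 0 (mod 7): 40·t ≡ 0 − 31 = -31 (mod 7).
    Reduce coefficients mod 7: 5·t ≡ 4 (mod 7).
    The inverse of 5 mod 7 is 3 (since 5·3 = 15 = 2·7 + 1), so t ≡ 3·4 = 12 ≡ 5 (mod 7).
    Then x = 31 + 40·5 = 231, valid modulo lcm(40, 7) = 280: x ≡ 231 (mod 280).
Verify: 231 mod 8 = 7 ✓, 231 mod 5 = 1 ✓, 231 mod 7 = 0 ✓.

x ≡ 231 (mod 280).


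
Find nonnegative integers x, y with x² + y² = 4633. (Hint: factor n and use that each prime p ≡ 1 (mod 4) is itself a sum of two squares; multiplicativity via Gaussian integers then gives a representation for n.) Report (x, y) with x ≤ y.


Step 1: Factor n = 4633 = 41 · 113.
Step 2: Check the mod-4 condition on each prime factor: 41 ≡ 1 (mod 4), exponent 1; 113 ≡ 1 (mod 4), exponent 1.
All primes ≡ 3 (mod 4) appear to even exponent (or don't appear), so by the two-squares theorem n IS expressible as a sum of two squares.
Step 3: Build a representation. Here n = 41 · 113 is a product of primes ≡ 1 (mod 4). Each prime p ≡ 1 (mod 4) is itself a sum of two squares; find a² by testing p − a² for a perfect square:
  41: 41 − 1² = 40, 41 − 2² = 37, 41 − 3² = 32, 41 − 4² = 25 = 5² ⇒ 41 = 4² + 5².
  113: 113 − 1² = 112, 113 − 2² = 109, 113 − 3² = 104, 113 − 4² = 97, 113 − 5² = 88, 113 − 6² = 77, 113 − 7² = 64 = 8² ⇒ 113 = 7² + 8².
  Combine using the Brahmagupta–Fibonacci identity (a² + b²)(c² + d²) = (ac − bd)² + (ad + bc)² = (ac + bd)² + (ad − bc)²:
  41 · 113 = 4633: from (4² + 5²)(7² + 8²), take (4·7 − 5·8, 4·8 + 5·7) = (28 − 40, 32 + 35) = (-12, 67); dropping signs (only squares matter) gives (12, 67); check 12² + 67² = 144 + 4489 = 4633 ✓.
Step 4: Order so x ≤ y and verify: 12² + 67² = 144 + 4489 = 4633 = n. ✓

n = 4633 = 12² + 67² (one valid representation with x ≤ y).


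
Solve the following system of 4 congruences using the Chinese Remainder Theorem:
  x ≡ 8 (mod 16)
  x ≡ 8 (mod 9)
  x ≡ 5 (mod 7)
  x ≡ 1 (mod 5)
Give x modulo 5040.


Product of moduli M = 16 · 9 · 7 · 5 = 5040.
Merge one congruence at a time:
  Start: x ≡ 8 (mod 16).
  Combine with x ≡ 8 (mod 9); new modulus lcm = 144.
    Write x = 8 + 16·t and substitute into x ≡ 8 (mod 9): 16·t ≡ 8 − 8 = 0 (mod 9).
    Reduce coefficients mod 9: 7·t ≡ 0 (mod 9).
    The inverse of 7 mod 9 is 4 (since 7·4 = 28 = 3·9 + 1), so t ≡ 4·0 = 0 ≡ 0 (mod 9).
    Then x = 8 + 16·0 = 8, valid modulo lcm(16, 9) = 144: x ≡ 8 (mod 144).
  Combine with x ≡ 5 (mod 7); new modulus lcm = 1008.
    Write x = 8 + 144·t and substitute into x ≡ 5 (mod 7): 144·t ≡ 5 − 8 = -3 (mod 7).
    Reduce coefficients mod 7: 4·t ≡ 4 (mod 7).
    The inverse of 4 mod 7 is 2 (since 4·2 = 8 = 1·7 + 1), so t ≡ 2·4 = 8 ≡ 1 (mod 7).
    Then x = 8 + 144·1 = 152, valid modulo lcm(144, 7) = 1008: x ≡ 152 (mod 1008).
  Combine with x ≡ 1 (mod 5); new modulus lcm = 5040.
    Write x = 152 + 1008·t and substitute into x ≡ 1 (mod 5): 1008·t ≡ 1 − 152 = -151 (mod 5).
    Reduce coefficients mod 5: 3·t ≡ 4 (mod 5).
    The inverse of 3 mod 5 is 2 (since 3·2 = 6 = 1·5 + 1), so t ≡ 2·4 = 8 ≡ 3 (mod 5).
    Then x = 152 + 1008·3 = 3176, valid modulo lcm(1008, 5) = 5040: x ≡ 3176 (mod 5040).
Verify against each original: 3176 mod 16 = 8, 3176 mod 9 = 8, 3176 mod 7 = 5, 3176 mod 5 = 1.

x ≡ 3176 (mod 5040).


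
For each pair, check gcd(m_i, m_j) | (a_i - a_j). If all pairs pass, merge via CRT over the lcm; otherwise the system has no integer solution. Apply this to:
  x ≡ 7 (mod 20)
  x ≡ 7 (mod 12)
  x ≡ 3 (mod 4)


Moduli 20, 12, 4 are not pairwise coprime, so CRT works modulo lcm(m_i) when all pairwise compatibility conditions hold.
Pairwise compatibility: gcd(m_i, m_j) must divide a_i - a_j for every pair.
Merge one congruence at a time:
  Start: x ≡ 7 (mod 20).
  Combine with x ≡ 7 (mod 12): gcd(20, 12) = 4; 7 - 7 = 0, which IS divisible by 4, so compatible.
    Write x = 7 + 20·t and substitute into x ≡ 7 (mod 12): 20·t ≡ 7 − 7 = 0 (mod 12).
    Divide the congruence (and modulus) by g = 4: 5·t ≡ 0 (mod 3).
    Reduce coefficients mod 3: 2·t ≡ 0 (mod 3).
    The inverse of 2 mod 3 is 2 (since 2·2 = 4 = 1·3 + 1), so t ≡ 2·0 = 0 ≡ 0 (mod 3).
    Then x = 7 + 20·0 = 7, valid modulo lcm(20, 12) = 60: x ≡ 7 (mod 60).
  Combine with x ≡ 3 (mod 4): gcd(60, 4) = 4; 3 - 7 = -4, which IS divisible by 4, so compatible.
    Write x = 7 + 60·t and substitute into x ≡ 3 (mod 4): 60·t ≡ 3 − 7 = -4 (mod 4).
    Divide the congruence (and modulus) by g = 4: 15·t ≡ -1 (mod 1).
    Modulo 1 every t works; take t = 0.
    Then x = 7 + 60·0 = 7, valid modulo lcm(60, 4) = 60: x ≡ 7 (mod 60).
Verify: 7 mod 20 = 7, 7 mod 12 = 7, 7 mod 4 = 3.

x ≡ 7 (mod 60).


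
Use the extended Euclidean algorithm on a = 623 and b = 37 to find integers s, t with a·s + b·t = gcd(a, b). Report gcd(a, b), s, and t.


Euclidean algorithm on (623, 37) — divide until remainder is 0:
  623 = 16 · 37 + 31
  37 = 1 · 31 + 6
  31 = 5 · 6 + 1
  6 = 6 · 1 + 0
gcd(623, 37) = 1.
Track Bezout coefficients alongside the remainders: start with r₀ = 623 = a·1 + b·0 (s = 1, t = 0) and r₁ = 37 = a·0 + b·1 (s = 0, t = 1); each new remainder r_{k+1} = r_{k-1} − q_k·r_k inherits s_{k+1} = s_{k-1} − q_k·s_k, t_{k+1} = t_{k-1} − q_k·t_k, so r_k = a·s_k + b·t_k at every step:
  q = 16: r = 31, s = 1 − 16·0 = 1, t = 0 − 16·1 = -16  (check: 623·1 + 37·(-16) = 31)
  q = 1: r = 6, s = 0 − 1·1 = -1, t = 1 − 1·(-16) = 17  (check: 623·(-1) + 37·17 = 6)
  q = 5: r = 1, s = 1 − 5·(-1) = 6, t = -16 − 5·17 = -101  (check: 623·6 + 37·(-101) = 1)
The row with r = 1 (the gcd) gives the Bezout coefficients s = 6, t = -101.
Result: 623 · (6) + 37 · (-101) = 1.

gcd(623, 37) = 1; s = 6, t = -101 (check: 623·6 + 37·(-101) = 1).


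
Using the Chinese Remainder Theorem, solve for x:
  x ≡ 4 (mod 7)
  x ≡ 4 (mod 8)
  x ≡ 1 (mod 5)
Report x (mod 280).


Moduli 7, 8, 5 are pairwise coprime; by CRT there is a unique solution modulo M = 7 · 8 · 5 = 280.
Solve pairwise, accumulating the modulus:
  Start with x ≡ 4 (mod 7).
  Combine with x ≡ 4 (mod 8): since gcd(7, 8) = 1, we get a unique residue mod 56.
    Write x = 4 + 7·t and substitute into x ≡ 4 (mod 8): 7·t ≡ 4 − 4 = 0 (mod 8).
    The inverse of 7 mod 8 is 7 (since 7·7 = 49 = 6·8 + 1), so t ≡ 7·0 = 0 ≡ 0 (mod 8).
    Then x = 4 + 7·0 = 4, valid modulo lcm(7, 8) = 56: x ≡ 4 (mod 56).
  Combine with x ≡ 1 (mod 5): since gcd(56, 5) = 1, we get a unique residue mod 280.
    Write x = 4 + 56·t and substitute into x ≡ 1 (mod 5): 56·t ≡ 1 − 4 = -3 (mod 5).
    Reduce coefficients mod 5: 1·t ≡ 2 (mod 5).
    So t ≡ 2 (mod 5).
    Then x = 4 + 56·2 = 116, valid modulo lcm(56, 5) = 280: x ≡ 116 (mod 280).
Verify: 116 mod 7 = 4 ✓, 116 mod 8 = 4 ✓, 116 mod 5 = 1 ✓.

x ≡ 116 (mod 280).


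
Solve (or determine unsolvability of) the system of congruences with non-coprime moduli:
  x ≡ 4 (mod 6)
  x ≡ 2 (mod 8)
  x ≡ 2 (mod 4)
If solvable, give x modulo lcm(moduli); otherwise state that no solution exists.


Moduli 6, 8, 4 are not pairwise coprime, so CRT works modulo lcm(m_i) when all pairwise compatibility conditions hold.
Pairwise compatibility: gcd(m_i, m_j) must divide a_i - a_j for every pair.
Merge one congruence at a time:
  Start: x ≡ 4 (mod 6).
  Combine with x ≡ 2 (mod 8): gcd(6, 8) = 2; 2 - 4 = -2, which IS divisible by 2, so compatible.
    Write x = 4 + 6·t and substitute into x ≡ 2 (mod 8): 6·t ≡ 2 − 4 = -2 (mod 8).
    Divide the congruence (and modulus) by g = 2: 3·t ≡ -1 (mod 4).
    Reduce coefficients mod 4: 3·t ≡ 3 (mod 4).
    The inverse of 3 mod 4 is 3 (since 3·3 = 9 = 2·4 + 1), so t ≡ 3·3 = 9 ≡ 1 (mod 4).
    Then x = 4 + 6·1 = 10, valid modulo lcm(6, 8) = 24: x ≡ 10 (mod 24).
  Combine with x ≡ 2 (mod 4): gcd(24, 4) = 4; 2 - 10 = -8, which IS divisible by 4, so compatible.
    Write x = 10 + 24·t and substitute into x ≡ 2 (mod 4): 24·t ≡ 2 − 10 = -8 (mod 4).
    Divide the congruence (and modulus) by g = 4: 6·t ≡ -2 (mod 1).
    Modulo 1 every t works; take t = 0.
    Then x = 10 + 24·0 = 10, valid modulo lcm(24, 4) = 24: x ≡ 10 (mod 24).
Verify: 10 mod 6 = 4, 10 mod 8 = 2, 10 mod 4 = 2.

x ≡ 10 (mod 24).


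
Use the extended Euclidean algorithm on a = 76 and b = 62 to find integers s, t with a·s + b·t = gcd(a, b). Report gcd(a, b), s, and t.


Euclidean algorithm on (76, 62) — divide until remainder is 0:
  76 = 1 · 62 + 14
  62 = 4 · 14 + 6
  14 = 2 · 6 + 2
  6 = 3 · 2 + 0
gcd(76, 62) = 2.
Track Bezout coefficients alongside the remainders: start with r₀ = 76 = a·1 + b·0 (s = 1, t = 0) and r₁ = 62 = a·0 + b·1 (s = 0, t = 1); each new remainder r_{k+1} = r_{k-1} − q_k·r_k inherits s_{k+1} = s_{k-1} − q_k·s_k, t_{k+1} = t_{k-1} − q_k·t_k, so r_k = a·s_k + b·t_k at every step:
  q = 1: r = 14, s = 1 − 1·0 = 1, t = 0 − 1·1 = -1  (check: 76·1 + 62·(-1) = 14)
  q = 4: r = 6, s = 0 − 4·1 = -4, t = 1 − 4·(-1) = 5  (check: 76·(-4) + 62·5 = 6)
  q = 2: r = 2, s = 1 − 2·(-4) = 9, t = -1 − 2·5 = -11  (check: 76·9 + 62·(-11) = 2)
The row with r = 2 (the gcd) gives the Bezout coefficients s = 9, t = -11.
Result: 76 · (9) + 62 · (-11) = 2.

gcd(76, 62) = 2; s = 9, t = -11 (check: 76·9 + 62·(-11) = 2).


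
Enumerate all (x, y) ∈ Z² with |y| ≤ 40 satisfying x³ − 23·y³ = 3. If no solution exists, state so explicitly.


The equation is x³ - 23y³ = 3. For fixed y, x³ = 23·y³ + 3, so a solution requires the RHS to be a perfect cube.
Strategy: iterate y from -40 to 40, compute RHS = 23·y³ + 3, and check whether it is a (positive or negative) perfect cube.
Check small values of y:
  y = 0: RHS = 3 is not a perfect cube.
  y = 1: RHS = 26 is not a perfect cube.
  y = -1: RHS = -20 is not a perfect cube.
  y = 2: RHS = 187 is not a perfect cube.
  y = -2: RHS = -181 is not a perfect cube.
  y = 3: RHS = 624 is not a perfect cube.
  y = -3: RHS = -618 is not a perfect cube.
Continuing the search up to |y| = 40 finds no solutions either.
No (x, y) in the scanned range satisfies the equation.

No integer solutions with |y| ≤ 40.


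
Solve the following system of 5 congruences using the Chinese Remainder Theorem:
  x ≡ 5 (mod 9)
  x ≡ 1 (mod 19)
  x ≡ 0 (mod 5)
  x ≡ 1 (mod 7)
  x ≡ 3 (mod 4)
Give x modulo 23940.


Product of moduli M = 9 · 19 · 5 · 7 · 4 = 23940.
Merge one congruence at a time:
  Start: x ≡ 5 (mod 9).
  Combine with x ≡ 1 (mod 19); new modulus lcm = 171.
    Write x = 5 + 9·t and substitute into x ≡ 1 (mod 19): 9·t ≡ 1 − 5 = -4 (mod 19).
    Reduce coefficients mod 19: 9·t ≡ 15 (mod 19).
    The inverse of 9 mod 19 is 17 (since 9·17 = 153 = 8·19 + 1), so t ≡ 17·15 = 255 ≡ 8 (mod 19).
    Then x = 5 + 9·8 = 77, valid modulo lcm(9, 19) = 171: x ≡ 77 (mod 171).
  Combine with x ≡ 0 (mod 5); new modulus lcm = 855.
    Write x = 77 + 171·t and substitute into x ≡ 0 (mod 5): 171·t ≡ 0 − 77 = -77 (mod 5).
    Reduce coefficients mod 5: 1·t ≡ 3 (mod 5).
    So t ≡ 3 (mod 5).
    Then x = 77 + 171·3 = 590, valid modulo lcm(171, 5) = 855: x ≡ 590 (mod 855).
  Combine with x ≡ 1 (mod 7); new modulus lcm = 5985.
    Write x = 590 + 855·t and substitute into x ≡ 1 (mod 7): 855·t ≡ 1 − 590 = -589 (mod 7).
    Reduce coefficients mod 7: 1·t ≡ 6 (mod 7).
    So t ≡ 6 (mod 7).
    Then x = 590 + 855·6 = 5720, valid modulo lcm(855, 7) = 5985: x ≡ 5720 (mod 5985).
  Combine with x ≡ 3 (mod 4); new modulus lcm = 23940.
    Write x = 5720 + 5985·t and substitute into x ≡ 3 (mod 4): 5985·t ≡ 3 − 5720 = -5717 (mod 4).
    Reduce coefficients mod 4: 1·t ≡ 3 (mod 4).
    So t ≡ 3 (mod 4).
    Then x = 5720 + 5985·3 = 23675, valid modulo lcm(5985, 4) = 23940: x ≡ 23675 (mod 23940).
Verify against each original: 23675 mod 9 = 5, 23675 mod 19 = 1, 23675 mod 5 = 0, 23675 mod 7 = 1, 23675 mod 4 = 3.

x ≡ 23675 (mod 23940).
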